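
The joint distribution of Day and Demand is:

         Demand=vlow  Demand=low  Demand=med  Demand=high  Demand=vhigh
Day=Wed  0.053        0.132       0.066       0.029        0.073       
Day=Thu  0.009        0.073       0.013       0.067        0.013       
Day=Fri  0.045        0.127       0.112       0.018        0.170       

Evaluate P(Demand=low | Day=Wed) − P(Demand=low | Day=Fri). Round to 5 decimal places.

0.10487

P(Day=Wed) = 0.053 + 0.132 + 0.066 + 0.029 + 0.073 = 0.353; P(Demand=low | Day=Wed) = 0.132/0.353 = 0.373938.
P(Day=Fri) = 0.045 + 0.127 + 0.112 + 0.018 + 0.170 = 0.472; P(Demand=low | Day=Fri) = 0.127/0.472 = 0.269068.
Difference = 0.10487.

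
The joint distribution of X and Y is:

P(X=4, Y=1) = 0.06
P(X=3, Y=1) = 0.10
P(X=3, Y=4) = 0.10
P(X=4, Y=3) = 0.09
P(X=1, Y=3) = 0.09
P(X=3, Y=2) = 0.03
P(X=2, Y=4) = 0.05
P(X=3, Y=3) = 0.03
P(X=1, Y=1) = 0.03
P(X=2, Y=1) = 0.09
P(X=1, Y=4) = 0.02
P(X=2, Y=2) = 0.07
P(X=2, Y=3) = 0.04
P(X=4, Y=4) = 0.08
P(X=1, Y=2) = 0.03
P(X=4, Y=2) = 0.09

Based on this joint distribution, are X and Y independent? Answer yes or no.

no

P(X=1) = 0.17 and P(Y=3) = 0.25, so their product is 0.0425, but P(X=1, Y=3) = 0.09. Since these differ, X and Y are not independent.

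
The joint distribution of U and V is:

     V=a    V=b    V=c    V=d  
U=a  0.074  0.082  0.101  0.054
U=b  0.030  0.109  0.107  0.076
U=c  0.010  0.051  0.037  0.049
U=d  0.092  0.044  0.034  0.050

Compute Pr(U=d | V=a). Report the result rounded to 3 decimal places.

P(V=a) = 0.074 + 0.030 + 0.010 + 0.092 = 0.206.
P(U=d | V=a) = 0.092/0.206 = 0.447.

0.447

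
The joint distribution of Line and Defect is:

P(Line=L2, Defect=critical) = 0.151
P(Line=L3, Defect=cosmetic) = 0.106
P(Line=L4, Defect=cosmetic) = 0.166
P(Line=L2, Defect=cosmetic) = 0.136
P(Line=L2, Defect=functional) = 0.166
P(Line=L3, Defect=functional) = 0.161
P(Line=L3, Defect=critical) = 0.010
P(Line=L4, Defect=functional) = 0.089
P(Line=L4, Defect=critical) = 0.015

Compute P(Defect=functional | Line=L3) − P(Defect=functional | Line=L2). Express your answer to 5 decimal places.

0.21478

P(Line=L3) = 0.106 + 0.161 + 0.010 = 0.277; P(Defect=functional | Line=L3) = 0.161/0.277 = 0.581227.
P(Line=L2) = 0.136 + 0.166 + 0.151 = 0.453; P(Defect=functional | Line=L2) = 0.166/0.453 = 0.366446.
Difference = 0.21478.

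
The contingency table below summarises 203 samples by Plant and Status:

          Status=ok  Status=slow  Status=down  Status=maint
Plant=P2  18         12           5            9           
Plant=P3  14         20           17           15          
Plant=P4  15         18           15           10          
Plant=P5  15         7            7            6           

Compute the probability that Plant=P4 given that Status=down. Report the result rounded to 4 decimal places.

0.3409

Total with Status=down: 5 + 17 + 15 + 7 = 44.
P(Plant=P4 | Status=down) = 15/44 = 0.3409.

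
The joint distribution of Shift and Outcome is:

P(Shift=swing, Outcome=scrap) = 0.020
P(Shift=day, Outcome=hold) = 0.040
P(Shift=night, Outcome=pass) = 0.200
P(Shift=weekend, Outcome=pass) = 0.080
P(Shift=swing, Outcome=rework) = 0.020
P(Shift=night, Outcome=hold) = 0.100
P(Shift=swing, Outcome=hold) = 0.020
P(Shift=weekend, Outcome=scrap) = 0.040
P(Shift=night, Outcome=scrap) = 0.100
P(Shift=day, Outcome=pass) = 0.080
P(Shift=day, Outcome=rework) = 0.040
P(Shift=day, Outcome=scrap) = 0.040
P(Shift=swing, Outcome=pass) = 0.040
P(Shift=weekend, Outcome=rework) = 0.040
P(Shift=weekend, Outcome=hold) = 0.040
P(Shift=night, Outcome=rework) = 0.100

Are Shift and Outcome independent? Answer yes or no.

yes

Every cell satisfies P(Shift,Outcome) = P(Shift)·P(Outcome). For instance P(Shift=weekend) = 0.200, P(Outcome=scrap) = 0.200, and 0.200×0.200 = 0.040 matches the joint entry. So Shift and Outcome are independent.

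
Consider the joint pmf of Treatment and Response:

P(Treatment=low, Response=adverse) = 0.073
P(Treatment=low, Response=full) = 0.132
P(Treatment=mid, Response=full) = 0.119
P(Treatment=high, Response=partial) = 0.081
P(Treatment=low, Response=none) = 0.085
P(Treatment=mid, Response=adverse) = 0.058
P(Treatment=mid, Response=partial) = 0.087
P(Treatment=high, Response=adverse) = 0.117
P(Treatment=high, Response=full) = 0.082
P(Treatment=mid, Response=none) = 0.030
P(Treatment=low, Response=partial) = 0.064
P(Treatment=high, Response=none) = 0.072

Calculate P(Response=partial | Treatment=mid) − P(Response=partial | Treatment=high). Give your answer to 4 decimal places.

P(Treatment=mid) = 0.030 + 0.087 + 0.119 + 0.058 = 0.294; P(Response=partial | Treatment=mid) = 0.087/0.294 = 0.29592.
P(Treatment=high) = 0.072 + 0.081 + 0.082 + 0.117 = 0.352; P(Response=partial | Treatment=high) = 0.081/0.352 = 0.23011.
Difference = 0.0658.

0.0658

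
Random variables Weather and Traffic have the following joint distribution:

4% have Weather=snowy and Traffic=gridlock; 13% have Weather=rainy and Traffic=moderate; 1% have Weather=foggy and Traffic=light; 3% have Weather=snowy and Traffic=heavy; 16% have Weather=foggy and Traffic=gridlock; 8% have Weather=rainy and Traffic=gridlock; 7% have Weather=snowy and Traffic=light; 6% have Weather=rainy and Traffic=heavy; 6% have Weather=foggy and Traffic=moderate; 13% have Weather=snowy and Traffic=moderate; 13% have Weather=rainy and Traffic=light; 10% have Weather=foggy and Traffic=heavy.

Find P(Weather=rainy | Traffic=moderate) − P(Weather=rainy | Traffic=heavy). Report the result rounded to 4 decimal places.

0.0905

P(Traffic=moderate) = 0.13 + 0.13 + 0.06 = 0.32; P(Weather=rainy | Traffic=moderate) = 0.13/0.32 = 0.40625.
P(Traffic=heavy) = 0.06 + 0.03 + 0.10 = 0.19; P(Weather=rainy | Traffic=heavy) = 0.06/0.19 = 0.31579.
Difference = 0.0905.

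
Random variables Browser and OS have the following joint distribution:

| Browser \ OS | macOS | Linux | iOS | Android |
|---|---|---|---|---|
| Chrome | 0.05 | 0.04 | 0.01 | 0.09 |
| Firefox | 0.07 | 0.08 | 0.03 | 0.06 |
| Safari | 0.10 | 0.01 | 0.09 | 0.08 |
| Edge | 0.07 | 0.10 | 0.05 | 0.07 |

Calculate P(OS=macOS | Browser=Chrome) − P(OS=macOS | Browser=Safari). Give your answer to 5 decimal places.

-0.09398

P(Browser=Chrome) = 0.05 + 0.04 + 0.01 + 0.09 = 0.19; P(OS=macOS | Browser=Chrome) = 0.05/0.19 = 0.263158.
P(Browser=Safari) = 0.10 + 0.01 + 0.09 + 0.08 = 0.28; P(OS=macOS | Browser=Safari) = 0.10/0.28 = 0.357143.
Difference = -0.09398.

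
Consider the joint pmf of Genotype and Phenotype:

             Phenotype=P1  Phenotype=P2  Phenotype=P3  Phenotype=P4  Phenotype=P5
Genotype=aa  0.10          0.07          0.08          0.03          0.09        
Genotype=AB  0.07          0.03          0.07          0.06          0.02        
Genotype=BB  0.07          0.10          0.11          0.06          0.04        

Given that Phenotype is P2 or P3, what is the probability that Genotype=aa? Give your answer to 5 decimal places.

P(Phenotype=P2) = 0.07 + 0.03 + 0.10 = 0.20.
P(Phenotype=P3) = 0.08 + 0.07 + 0.11 = 0.26.
P(Phenotype ∈ {P2, P3}) = 0.20 + 0.26 = 0.46; P(Genotype=aa, Phenotype ∈ {P2, P3}) = 0.07 + 0.08 = 0.15.
P(Genotype=aa | Phenotype ∈ {P2, P3}) = 0.15/0.46 = 0.32609.

0.32609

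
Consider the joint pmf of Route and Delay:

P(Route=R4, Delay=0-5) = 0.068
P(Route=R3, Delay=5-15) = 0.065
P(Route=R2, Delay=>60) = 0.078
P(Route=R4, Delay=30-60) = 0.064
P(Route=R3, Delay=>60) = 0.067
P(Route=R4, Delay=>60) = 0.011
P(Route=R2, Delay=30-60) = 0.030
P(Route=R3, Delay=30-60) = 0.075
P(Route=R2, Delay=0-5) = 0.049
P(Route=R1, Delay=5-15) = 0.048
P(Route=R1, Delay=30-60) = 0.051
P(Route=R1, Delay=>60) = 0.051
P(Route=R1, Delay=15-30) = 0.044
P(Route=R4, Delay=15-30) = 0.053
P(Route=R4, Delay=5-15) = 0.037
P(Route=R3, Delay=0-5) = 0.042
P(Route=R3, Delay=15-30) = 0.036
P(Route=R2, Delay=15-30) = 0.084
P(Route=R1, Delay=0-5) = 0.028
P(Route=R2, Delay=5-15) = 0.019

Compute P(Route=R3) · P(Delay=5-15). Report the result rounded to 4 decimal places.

P(Route=R3) = 0.042 + 0.065 + 0.036 + 0.075 + 0.067 = 0.285.
P(Delay=5-15) = 0.048 + 0.019 + 0.065 + 0.037 = 0.169.
Product: 0.285 × 0.169 = 0.0482.

0.0482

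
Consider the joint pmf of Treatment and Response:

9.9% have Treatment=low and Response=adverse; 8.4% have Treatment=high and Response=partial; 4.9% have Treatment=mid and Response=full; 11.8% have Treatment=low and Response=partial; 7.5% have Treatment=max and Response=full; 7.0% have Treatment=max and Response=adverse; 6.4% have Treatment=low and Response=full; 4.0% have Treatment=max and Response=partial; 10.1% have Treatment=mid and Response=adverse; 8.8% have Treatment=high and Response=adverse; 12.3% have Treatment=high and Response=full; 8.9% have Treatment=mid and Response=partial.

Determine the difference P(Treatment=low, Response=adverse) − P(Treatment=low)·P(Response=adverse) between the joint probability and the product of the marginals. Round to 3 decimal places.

-0.002

P(Treatment=low) = 0.118 + 0.064 + 0.099 = 0.281.
P(Response=adverse) = 0.099 + 0.101 + 0.088 + 0.070 = 0.358.
P(Treatment=low, Response=adverse) − P(Treatment=low)P(Response=adverse) = 0.099 − 0.281×0.358 = -0.002.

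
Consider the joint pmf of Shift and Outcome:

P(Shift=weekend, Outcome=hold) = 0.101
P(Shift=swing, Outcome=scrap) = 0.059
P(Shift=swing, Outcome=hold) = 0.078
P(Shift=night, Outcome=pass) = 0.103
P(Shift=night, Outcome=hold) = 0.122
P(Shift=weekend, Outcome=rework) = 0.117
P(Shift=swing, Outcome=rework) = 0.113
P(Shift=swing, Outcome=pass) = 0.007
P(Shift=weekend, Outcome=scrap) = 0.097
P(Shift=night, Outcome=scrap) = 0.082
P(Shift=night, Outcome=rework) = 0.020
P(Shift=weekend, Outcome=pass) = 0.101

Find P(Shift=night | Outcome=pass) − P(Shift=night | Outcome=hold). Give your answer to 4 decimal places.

P(Outcome=pass) = 0.007 + 0.103 + 0.101 = 0.211; P(Shift=night | Outcome=pass) = 0.103/0.211 = 0.48815.
P(Outcome=hold) = 0.078 + 0.122 + 0.101 = 0.301; P(Shift=night | Outcome=hold) = 0.122/0.301 = 0.40532.
Difference = 0.0828.

0.0828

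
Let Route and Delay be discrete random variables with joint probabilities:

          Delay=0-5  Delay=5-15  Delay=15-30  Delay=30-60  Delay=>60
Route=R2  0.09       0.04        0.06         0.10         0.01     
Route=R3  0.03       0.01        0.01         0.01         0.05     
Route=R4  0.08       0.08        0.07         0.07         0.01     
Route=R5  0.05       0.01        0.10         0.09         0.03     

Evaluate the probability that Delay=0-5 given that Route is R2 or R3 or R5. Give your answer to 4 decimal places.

0.2464

P(Route=R2) = 0.09 + 0.04 + 0.06 + 0.10 + 0.01 = 0.30.
P(Route=R3) = 0.03 + 0.01 + 0.01 + 0.01 + 0.05 = 0.11.
P(Route=R5) = 0.05 + 0.01 + 0.10 + 0.09 + 0.03 = 0.28.
P(Route ∈ {R2, R3, R5}) = 0.30 + 0.11 + 0.28 = 0.69; P(Delay=0-5, Route ∈ {R2, R3, R5}) = 0.09 + 0.03 + 0.05 = 0.17.
P(Delay=0-5 | Route ∈ {R2, R3, R5}) = 0.17/0.69 = 0.2464.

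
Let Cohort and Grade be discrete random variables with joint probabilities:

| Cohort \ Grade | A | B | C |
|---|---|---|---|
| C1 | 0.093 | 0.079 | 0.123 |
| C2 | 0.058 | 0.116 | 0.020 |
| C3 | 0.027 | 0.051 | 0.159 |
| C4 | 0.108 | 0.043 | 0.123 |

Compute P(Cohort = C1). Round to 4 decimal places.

0.2950

P(Cohort=C1) = 0.093 + 0.079 + 0.123 = 0.295.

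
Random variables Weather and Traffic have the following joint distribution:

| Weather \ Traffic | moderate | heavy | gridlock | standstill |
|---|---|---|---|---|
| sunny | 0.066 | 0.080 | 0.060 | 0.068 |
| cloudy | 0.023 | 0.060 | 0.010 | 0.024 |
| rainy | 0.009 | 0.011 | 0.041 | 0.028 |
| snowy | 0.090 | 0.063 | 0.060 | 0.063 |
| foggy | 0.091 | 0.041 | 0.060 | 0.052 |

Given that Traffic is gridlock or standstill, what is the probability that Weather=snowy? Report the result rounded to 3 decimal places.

P(Traffic=gridlock) = 0.060 + 0.010 + 0.041 + 0.060 + 0.060 = 0.231.
P(Traffic=standstill) = 0.068 + 0.024 + 0.028 + 0.063 + 0.052 = 0.235.
P(Traffic ∈ {gridlock, standstill}) = 0.231 + 0.235 = 0.466; P(Weather=snowy, Traffic ∈ {gridlock, standstill}) = 0.060 + 0.063 = 0.123.
P(Weather=snowy | Traffic ∈ {gridlock, standstill}) = 0.123/0.466 = 0.264.

0.264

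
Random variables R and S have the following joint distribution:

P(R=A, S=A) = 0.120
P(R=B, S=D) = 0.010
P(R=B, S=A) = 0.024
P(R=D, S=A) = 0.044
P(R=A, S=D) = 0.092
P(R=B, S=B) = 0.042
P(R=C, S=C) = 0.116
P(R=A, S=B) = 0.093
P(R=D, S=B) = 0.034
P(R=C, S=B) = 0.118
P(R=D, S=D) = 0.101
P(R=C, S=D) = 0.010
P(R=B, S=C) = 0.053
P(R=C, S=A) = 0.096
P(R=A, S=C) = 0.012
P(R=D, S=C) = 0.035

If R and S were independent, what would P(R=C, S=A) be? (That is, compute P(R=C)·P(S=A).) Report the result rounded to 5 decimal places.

P(R=C) = 0.096 + 0.118 + 0.116 + 0.010 = 0.340.
P(S=A) = 0.120 + 0.024 + 0.096 + 0.044 = 0.284.
Product: 0.340 × 0.284 = 0.09656.

0.09656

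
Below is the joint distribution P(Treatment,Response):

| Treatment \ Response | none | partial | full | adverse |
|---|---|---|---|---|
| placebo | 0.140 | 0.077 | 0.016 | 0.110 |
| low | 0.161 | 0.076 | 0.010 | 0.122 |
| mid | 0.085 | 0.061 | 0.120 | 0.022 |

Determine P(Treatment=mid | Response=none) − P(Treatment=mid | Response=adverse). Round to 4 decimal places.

P(Response=none) = 0.140 + 0.161 + 0.085 = 0.386; P(Treatment=mid | Response=none) = 0.085/0.386 = 0.22021.
P(Response=adverse) = 0.110 + 0.122 + 0.022 = 0.254; P(Treatment=mid | Response=adverse) = 0.022/0.254 = 0.08661.
Difference = 0.1336.

0.1336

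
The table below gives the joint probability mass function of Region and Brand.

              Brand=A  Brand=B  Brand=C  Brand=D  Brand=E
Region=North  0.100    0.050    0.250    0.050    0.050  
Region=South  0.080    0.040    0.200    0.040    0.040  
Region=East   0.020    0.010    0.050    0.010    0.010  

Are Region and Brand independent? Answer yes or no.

yes

Every cell satisfies P(Region,Brand) = P(Region)·P(Brand). For instance P(Region=East) = 0.100, P(Brand=D) = 0.100, and 0.100×0.100 = 0.010 matches the joint entry. So Region and Brand are independent.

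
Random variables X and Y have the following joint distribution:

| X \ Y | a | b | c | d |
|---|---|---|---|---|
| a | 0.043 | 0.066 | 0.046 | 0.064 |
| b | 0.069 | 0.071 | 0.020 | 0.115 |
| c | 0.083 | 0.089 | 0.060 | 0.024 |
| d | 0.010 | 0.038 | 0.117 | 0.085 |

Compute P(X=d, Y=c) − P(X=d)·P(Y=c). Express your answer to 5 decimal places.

0.05625

P(X=d) = 0.010 + 0.038 + 0.117 + 0.085 = 0.250.
P(Y=c) = 0.046 + 0.020 + 0.060 + 0.117 = 0.243.
P(X=d, Y=c) − P(X=d)P(Y=c) = 0.117 − 0.250×0.243 = 0.05625.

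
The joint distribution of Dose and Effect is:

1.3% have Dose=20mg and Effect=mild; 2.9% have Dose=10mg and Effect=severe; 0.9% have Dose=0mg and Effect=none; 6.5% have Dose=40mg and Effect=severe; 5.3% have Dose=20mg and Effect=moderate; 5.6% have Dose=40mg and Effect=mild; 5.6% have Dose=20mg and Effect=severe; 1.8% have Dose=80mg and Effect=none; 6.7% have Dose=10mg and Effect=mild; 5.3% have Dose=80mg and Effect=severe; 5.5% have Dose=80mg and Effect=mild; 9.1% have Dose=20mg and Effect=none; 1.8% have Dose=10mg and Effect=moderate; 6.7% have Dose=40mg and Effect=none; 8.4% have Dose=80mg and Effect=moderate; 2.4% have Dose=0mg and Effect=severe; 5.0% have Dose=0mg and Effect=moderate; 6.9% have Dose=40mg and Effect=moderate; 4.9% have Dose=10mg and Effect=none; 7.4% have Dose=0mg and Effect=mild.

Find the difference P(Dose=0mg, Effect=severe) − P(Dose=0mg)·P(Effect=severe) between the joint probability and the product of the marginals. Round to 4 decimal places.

-0.0116

P(Dose=0mg) = 0.009 + 0.074 + 0.050 + 0.024 = 0.157.
P(Effect=severe) = 0.024 + 0.029 + 0.056 + 0.065 + 0.053 = 0.227.
P(Dose=0mg, Effect=severe) − P(Dose=0mg)P(Effect=severe) = 0.024 − 0.157×0.227 = -0.0116.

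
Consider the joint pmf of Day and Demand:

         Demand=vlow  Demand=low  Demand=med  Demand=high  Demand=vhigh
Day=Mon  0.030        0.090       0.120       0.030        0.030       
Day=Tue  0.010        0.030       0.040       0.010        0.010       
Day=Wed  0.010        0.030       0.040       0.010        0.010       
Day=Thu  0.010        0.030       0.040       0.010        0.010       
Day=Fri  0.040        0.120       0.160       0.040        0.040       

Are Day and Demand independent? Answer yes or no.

Every cell satisfies P(Day,Demand) = P(Day)·P(Demand). For instance P(Day=Tue) = 0.100, P(Demand=low) = 0.300, and 0.100×0.300 = 0.030 matches the joint entry. So Day and Demand are independent.

yes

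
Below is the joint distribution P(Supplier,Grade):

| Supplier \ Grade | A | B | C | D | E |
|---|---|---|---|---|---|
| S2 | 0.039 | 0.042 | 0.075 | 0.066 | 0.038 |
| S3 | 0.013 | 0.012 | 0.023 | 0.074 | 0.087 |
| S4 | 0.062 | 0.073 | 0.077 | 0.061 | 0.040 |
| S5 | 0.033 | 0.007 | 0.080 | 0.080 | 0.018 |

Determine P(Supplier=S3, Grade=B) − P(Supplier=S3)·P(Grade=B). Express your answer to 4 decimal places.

P(Supplier=S3) = 0.013 + 0.012 + 0.023 + 0.074 + 0.087 = 0.209.
P(Grade=B) = 0.042 + 0.012 + 0.073 + 0.007 = 0.134.
P(Supplier=S3, Grade=B) − P(Supplier=S3)P(Grade=B) = 0.012 − 0.209×0.134 = -0.0160.

-0.0160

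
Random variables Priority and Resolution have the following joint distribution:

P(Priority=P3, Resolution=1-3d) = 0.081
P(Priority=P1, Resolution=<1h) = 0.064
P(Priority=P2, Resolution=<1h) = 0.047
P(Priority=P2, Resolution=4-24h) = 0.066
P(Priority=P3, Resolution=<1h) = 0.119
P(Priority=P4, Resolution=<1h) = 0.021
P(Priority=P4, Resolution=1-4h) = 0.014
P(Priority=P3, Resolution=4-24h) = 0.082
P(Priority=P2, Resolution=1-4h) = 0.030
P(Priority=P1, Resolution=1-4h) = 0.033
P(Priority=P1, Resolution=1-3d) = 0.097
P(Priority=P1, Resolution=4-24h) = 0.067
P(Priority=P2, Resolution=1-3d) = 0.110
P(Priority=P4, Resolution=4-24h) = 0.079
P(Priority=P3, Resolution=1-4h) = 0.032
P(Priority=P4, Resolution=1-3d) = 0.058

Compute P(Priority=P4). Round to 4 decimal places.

0.1720

P(Priority=P4) = 0.021 + 0.014 + 0.079 + 0.058 = 0.172.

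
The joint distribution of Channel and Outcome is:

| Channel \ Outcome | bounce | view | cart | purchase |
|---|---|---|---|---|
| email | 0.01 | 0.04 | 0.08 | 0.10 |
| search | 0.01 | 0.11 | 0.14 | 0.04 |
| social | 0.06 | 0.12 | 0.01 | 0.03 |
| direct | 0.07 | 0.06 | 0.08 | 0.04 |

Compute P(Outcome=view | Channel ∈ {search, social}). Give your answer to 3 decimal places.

P(Channel=search) = 0.01 + 0.11 + 0.14 + 0.04 = 0.30.
P(Channel=social) = 0.06 + 0.12 + 0.01 + 0.03 = 0.22.
P(Channel ∈ {search, social}) = 0.30 + 0.22 = 0.52; P(Outcome=view, Channel ∈ {search, social}) = 0.11 + 0.12 = 0.23.
P(Outcome=view | Channel ∈ {search, social}) = 0.23/0.52 = 0.442.

0.442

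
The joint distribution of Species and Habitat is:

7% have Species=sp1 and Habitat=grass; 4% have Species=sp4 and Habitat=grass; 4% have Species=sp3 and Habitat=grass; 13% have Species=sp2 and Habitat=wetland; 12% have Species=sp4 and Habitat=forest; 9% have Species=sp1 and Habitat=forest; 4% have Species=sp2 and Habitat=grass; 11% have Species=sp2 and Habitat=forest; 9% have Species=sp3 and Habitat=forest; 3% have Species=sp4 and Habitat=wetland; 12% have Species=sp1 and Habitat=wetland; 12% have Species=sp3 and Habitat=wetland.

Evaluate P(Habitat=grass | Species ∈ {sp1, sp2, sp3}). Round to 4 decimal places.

0.1852

P(Species=sp1) = 0.09 + 0.07 + 0.12 = 0.28.
P(Species=sp2) = 0.11 + 0.04 + 0.13 = 0.28.
P(Species=sp3) = 0.09 + 0.04 + 0.12 = 0.25.
P(Species ∈ {sp1, sp2, sp3}) = 0.28 + 0.28 + 0.25 = 0.81; P(Habitat=grass, Species ∈ {sp1, sp2, sp3}) = 0.07 + 0.04 + 0.04 = 0.15.
P(Habitat=grass | Species ∈ {sp1, sp2, sp3}) = 0.15/0.81 = 0.1852.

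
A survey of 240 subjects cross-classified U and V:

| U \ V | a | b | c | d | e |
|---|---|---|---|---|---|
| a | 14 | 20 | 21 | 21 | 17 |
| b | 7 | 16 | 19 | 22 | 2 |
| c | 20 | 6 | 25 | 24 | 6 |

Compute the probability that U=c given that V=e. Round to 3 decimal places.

Total with V=e: 17 + 2 + 6 = 25.
P(U=c | V=e) = 6/25 = 0.240.

0.240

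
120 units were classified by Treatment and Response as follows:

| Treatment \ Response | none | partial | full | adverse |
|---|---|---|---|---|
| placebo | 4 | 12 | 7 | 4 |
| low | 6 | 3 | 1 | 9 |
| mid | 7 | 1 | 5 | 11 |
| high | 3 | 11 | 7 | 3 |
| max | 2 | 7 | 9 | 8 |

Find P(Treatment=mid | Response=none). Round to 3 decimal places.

Total with Response=none: 4 + 6 + 7 + 3 + 2 = 22.
P(Treatment=mid | Response=none) = 7/22 = 0.318.

0.318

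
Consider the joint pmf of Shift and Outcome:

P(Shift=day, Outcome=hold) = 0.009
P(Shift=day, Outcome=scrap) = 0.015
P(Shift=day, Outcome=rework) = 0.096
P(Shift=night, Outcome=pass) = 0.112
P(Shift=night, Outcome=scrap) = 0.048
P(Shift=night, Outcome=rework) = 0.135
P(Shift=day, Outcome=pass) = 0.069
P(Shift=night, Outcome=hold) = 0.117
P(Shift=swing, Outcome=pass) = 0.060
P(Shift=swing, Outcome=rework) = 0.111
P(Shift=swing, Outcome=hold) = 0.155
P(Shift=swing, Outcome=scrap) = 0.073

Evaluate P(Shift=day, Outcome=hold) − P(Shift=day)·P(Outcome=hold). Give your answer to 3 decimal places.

-0.044

P(Shift=day) = 0.069 + 0.096 + 0.015 + 0.009 = 0.189.
P(Outcome=hold) = 0.009 + 0.155 + 0.117 = 0.281.
P(Shift=day, Outcome=hold) − P(Shift=day)P(Outcome=hold) = 0.009 − 0.189×0.281 = -0.044.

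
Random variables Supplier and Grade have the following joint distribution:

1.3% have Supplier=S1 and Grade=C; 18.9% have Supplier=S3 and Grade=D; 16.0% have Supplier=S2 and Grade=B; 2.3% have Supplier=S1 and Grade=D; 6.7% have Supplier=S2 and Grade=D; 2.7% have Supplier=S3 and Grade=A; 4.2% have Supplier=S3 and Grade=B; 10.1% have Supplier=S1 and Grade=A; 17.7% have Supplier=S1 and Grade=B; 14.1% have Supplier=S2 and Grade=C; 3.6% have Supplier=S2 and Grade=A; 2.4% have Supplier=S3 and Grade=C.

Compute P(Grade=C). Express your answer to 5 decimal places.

0.17800

P(Grade=C) = 0.013 + 0.141 + 0.024 = 0.178.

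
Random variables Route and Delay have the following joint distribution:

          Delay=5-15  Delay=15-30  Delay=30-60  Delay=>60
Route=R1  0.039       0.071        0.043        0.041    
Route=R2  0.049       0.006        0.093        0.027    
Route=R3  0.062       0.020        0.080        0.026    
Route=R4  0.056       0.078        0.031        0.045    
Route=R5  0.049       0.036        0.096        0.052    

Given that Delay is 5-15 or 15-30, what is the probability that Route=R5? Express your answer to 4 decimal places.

P(Delay=5-15) = 0.039 + 0.049 + 0.062 + 0.056 + 0.049 = 0.255.
P(Delay=15-30) = 0.071 + 0.006 + 0.020 + 0.078 + 0.036 = 0.211.
P(Delay ∈ {5-15, 15-30}) = 0.255 + 0.211 = 0.466; P(Route=R5, Delay ∈ {5-15, 15-30}) = 0.049 + 0.036 = 0.085.
P(Route=R5 | Delay ∈ {5-15, 15-30}) = 0.085/0.466 = 0.1824.

0.1824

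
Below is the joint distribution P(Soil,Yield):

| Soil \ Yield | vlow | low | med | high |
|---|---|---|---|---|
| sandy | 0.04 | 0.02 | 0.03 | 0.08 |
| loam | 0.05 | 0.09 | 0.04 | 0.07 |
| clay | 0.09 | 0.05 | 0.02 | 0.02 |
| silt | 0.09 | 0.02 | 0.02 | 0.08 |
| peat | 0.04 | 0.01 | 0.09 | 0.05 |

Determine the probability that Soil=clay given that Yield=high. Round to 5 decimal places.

P(Yield=high) = 0.08 + 0.07 + 0.02 + 0.08 + 0.05 = 0.30.
P(Soil=clay | Yield=high) = 0.02/0.30 = 0.06667.

0.06667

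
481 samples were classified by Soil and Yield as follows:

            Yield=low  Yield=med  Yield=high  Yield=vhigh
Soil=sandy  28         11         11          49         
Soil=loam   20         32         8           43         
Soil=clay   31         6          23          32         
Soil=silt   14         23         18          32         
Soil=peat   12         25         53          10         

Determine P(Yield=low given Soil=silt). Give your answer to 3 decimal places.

0.161

Total with Soil=silt: 14 + 23 + 18 + 32 = 87.
P(Yield=low | Soil=silt) = 14/87 = 0.161.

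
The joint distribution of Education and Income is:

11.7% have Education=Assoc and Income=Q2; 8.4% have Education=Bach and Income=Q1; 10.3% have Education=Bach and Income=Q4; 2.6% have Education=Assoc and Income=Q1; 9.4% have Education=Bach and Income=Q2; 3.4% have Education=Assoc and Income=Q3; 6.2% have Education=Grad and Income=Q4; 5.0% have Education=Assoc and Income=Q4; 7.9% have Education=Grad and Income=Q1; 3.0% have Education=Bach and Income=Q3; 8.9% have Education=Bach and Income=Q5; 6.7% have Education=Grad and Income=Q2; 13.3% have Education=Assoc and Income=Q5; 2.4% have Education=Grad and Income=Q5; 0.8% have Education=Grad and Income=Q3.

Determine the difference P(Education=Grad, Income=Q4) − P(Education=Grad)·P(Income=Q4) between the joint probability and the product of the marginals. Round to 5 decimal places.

0.01040

P(Education=Grad) = 0.079 + 0.067 + 0.008 + 0.062 + 0.024 = 0.240.
P(Income=Q4) = 0.050 + 0.103 + 0.062 = 0.215.
P(Education=Grad, Income=Q4) − P(Education=Grad)P(Income=Q4) = 0.062 − 0.240×0.215 = 0.01040.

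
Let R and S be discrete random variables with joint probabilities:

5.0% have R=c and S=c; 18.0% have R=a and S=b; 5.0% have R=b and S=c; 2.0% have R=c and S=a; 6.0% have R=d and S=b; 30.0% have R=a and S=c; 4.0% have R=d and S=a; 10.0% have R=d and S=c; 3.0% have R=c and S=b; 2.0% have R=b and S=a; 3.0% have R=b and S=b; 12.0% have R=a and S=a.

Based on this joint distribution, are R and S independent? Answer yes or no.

yes

Every cell satisfies P(R,S) = P(R)·P(S). For instance P(R=b) = 0.100, P(S=b) = 0.300, and 0.100×0.300 = 0.030 matches the joint entry. So R and S are independent.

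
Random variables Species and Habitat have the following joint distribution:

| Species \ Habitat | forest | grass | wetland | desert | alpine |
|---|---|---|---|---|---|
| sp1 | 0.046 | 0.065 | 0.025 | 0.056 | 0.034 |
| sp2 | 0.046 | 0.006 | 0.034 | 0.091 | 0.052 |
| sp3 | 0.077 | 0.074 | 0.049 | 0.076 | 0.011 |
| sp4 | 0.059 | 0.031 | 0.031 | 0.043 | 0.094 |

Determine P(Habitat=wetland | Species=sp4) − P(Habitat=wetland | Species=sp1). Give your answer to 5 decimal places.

P(Species=sp4) = 0.059 + 0.031 + 0.031 + 0.043 + 0.094 = 0.258; P(Habitat=wetland | Species=sp4) = 0.031/0.258 = 0.120155.
P(Species=sp1) = 0.046 + 0.065 + 0.025 + 0.056 + 0.034 = 0.226; P(Habitat=wetland | Species=sp1) = 0.025/0.226 = 0.110619.
Difference = 0.00954.

0.00954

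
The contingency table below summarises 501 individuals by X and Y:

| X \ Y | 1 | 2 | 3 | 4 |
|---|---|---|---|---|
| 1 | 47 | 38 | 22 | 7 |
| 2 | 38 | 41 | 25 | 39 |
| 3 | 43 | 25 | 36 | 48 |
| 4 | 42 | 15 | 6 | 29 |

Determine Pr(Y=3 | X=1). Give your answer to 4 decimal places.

0.1930

Total with X=1: 47 + 38 + 22 + 7 = 114.
P(Y=3 | X=1) = 22/114 = 0.1930.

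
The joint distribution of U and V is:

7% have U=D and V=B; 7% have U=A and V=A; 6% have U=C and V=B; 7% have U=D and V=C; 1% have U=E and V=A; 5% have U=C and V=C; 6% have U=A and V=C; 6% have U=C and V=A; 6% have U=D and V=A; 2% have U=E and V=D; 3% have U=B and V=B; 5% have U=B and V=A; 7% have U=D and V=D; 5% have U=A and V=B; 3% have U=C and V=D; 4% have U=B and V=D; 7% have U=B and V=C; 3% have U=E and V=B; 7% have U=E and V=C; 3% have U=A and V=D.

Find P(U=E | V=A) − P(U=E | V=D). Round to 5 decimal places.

P(V=A) = 0.07 + 0.05 + 0.06 + 0.06 + 0.01 = 0.25; P(U=E | V=A) = 0.01/0.25 = 0.040000.
P(V=D) = 0.03 + 0.04 + 0.03 + 0.07 + 0.02 = 0.19; P(U=E | V=D) = 0.02/0.19 = 0.105263.
Difference = -0.06526.

-0.06526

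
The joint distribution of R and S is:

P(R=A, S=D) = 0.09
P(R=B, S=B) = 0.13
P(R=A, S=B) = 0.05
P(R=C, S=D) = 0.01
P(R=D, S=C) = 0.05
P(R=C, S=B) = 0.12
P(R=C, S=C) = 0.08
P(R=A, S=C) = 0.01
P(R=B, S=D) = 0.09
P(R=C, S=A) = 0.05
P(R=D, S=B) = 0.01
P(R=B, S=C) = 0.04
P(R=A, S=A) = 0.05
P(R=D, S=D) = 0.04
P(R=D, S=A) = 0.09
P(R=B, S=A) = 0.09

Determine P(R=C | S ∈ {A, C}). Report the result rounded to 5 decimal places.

0.28261

P(S=A) = 0.05 + 0.09 + 0.05 + 0.09 = 0.28.
P(S=C) = 0.01 + 0.04 + 0.08 + 0.05 = 0.18.
P(S ∈ {A, C}) = 0.28 + 0.18 = 0.46; P(R=C, S ∈ {A, C}) = 0.05 + 0.08 = 0.13.
P(R=C | S ∈ {A, C}) = 0.13/0.46 = 0.28261.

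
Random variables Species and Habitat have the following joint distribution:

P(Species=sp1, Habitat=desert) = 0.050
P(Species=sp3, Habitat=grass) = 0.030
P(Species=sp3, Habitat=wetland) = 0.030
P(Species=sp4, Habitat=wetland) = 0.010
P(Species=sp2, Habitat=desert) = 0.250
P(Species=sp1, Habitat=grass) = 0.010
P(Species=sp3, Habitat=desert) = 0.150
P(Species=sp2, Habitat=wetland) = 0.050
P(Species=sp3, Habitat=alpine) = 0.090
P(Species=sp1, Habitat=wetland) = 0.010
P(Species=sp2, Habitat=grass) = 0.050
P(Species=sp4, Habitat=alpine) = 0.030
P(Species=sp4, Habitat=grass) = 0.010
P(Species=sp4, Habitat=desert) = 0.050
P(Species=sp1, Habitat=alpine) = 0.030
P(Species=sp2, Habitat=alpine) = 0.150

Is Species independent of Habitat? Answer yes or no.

yes

Every cell satisfies P(Species,Habitat) = P(Species)·P(Habitat). For instance P(Species=sp3) = 0.300, P(Habitat=wetland) = 0.100, and 0.300×0.100 = 0.030 matches the joint entry. So Species and Habitat are independent.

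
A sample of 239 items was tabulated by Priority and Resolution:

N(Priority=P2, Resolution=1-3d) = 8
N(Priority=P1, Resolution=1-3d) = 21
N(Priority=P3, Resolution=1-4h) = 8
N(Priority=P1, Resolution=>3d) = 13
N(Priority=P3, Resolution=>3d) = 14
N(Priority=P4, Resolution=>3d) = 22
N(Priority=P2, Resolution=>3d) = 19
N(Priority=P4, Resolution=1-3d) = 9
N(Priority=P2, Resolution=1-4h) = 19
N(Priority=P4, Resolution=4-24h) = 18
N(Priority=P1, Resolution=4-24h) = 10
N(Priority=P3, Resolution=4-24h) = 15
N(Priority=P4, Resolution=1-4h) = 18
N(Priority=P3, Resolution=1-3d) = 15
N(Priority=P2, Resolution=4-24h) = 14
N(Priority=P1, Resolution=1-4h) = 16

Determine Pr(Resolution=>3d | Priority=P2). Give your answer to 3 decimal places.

0.317

Total with Priority=P2: 19 + 14 + 8 + 19 = 60.
P(Resolution=>3d | Priority=P2) = 19/60 = 0.317.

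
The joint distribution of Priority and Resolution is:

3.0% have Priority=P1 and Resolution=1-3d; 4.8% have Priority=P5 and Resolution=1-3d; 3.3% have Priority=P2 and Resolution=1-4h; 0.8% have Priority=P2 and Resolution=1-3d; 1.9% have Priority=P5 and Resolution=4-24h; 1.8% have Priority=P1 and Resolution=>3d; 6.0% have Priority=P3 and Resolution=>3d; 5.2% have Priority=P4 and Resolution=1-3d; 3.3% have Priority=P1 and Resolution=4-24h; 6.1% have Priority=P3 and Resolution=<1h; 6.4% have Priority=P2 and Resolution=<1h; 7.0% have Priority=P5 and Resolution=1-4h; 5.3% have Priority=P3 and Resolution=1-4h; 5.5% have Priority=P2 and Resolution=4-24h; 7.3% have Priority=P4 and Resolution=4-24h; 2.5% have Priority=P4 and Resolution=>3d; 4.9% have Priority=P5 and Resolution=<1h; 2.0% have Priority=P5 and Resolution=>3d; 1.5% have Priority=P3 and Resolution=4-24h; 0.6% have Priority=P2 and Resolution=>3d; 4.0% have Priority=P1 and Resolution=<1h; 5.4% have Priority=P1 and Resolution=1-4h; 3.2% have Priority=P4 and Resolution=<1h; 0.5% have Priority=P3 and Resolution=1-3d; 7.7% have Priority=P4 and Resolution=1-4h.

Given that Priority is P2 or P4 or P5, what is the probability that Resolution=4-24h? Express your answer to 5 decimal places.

P(Priority=P2) = 0.064 + 0.033 + 0.055 + 0.008 + 0.006 = 0.166.
P(Priority=P4) = 0.032 + 0.077 + 0.073 + 0.052 + 0.025 = 0.259.
P(Priority=P5) = 0.049 + 0.070 + 0.019 + 0.048 + 0.020 = 0.206.
P(Priority ∈ {P2, P4, P5}) = 0.166 + 0.259 + 0.206 = 0.631; P(Resolution=4-24h, Priority ∈ {P2, P4, P5}) = 0.055 + 0.073 + 0.019 = 0.147.
P(Resolution=4-24h | Priority ∈ {P2, P4, P5}) = 0.147/0.631 = 0.23296.

0.23296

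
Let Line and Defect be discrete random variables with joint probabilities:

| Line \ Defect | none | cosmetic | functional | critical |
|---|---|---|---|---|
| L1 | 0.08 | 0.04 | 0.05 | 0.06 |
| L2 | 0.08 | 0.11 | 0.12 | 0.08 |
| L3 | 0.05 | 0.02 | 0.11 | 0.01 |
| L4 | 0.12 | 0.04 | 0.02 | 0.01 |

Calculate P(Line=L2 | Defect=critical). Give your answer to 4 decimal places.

P(Defect=critical) = 0.06 + 0.08 + 0.01 + 0.01 = 0.16.
P(Line=L2 | Defect=critical) = 0.08/0.16 = 0.5000.

0.5000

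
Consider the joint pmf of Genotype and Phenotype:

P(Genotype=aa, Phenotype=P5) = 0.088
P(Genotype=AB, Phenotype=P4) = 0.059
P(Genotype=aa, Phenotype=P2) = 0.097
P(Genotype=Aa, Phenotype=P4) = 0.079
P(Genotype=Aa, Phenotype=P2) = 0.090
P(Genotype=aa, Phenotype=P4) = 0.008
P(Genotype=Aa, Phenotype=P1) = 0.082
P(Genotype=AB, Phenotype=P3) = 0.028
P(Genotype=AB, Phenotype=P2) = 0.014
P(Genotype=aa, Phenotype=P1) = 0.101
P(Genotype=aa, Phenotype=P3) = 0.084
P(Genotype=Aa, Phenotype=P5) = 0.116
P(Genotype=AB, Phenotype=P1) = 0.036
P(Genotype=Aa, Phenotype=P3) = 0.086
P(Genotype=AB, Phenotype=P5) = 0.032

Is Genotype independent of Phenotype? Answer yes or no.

no

P(Genotype=aa) = 0.378 and P(Phenotype=P4) = 0.146, so their product is 0.05519, but P(Genotype=aa, Phenotype=P4) = 0.008. Since these differ, Genotype and Phenotype are not independent.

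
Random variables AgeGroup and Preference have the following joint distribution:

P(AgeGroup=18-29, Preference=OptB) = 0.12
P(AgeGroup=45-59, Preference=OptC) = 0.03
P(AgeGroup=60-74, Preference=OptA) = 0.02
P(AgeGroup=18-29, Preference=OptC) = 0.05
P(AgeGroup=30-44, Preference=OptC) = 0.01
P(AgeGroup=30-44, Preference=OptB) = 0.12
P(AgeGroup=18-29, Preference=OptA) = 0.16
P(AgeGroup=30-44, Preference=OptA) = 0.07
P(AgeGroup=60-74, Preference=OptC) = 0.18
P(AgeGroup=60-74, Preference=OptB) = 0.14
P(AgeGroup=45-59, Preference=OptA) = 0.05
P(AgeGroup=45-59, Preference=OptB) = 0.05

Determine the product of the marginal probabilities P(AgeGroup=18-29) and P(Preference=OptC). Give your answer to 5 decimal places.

P(AgeGroup=18-29) = 0.16 + 0.12 + 0.05 = 0.33.
P(Preference=OptC) = 0.05 + 0.01 + 0.03 + 0.18 = 0.27.
Product: 0.33 × 0.27 = 0.08910.

0.08910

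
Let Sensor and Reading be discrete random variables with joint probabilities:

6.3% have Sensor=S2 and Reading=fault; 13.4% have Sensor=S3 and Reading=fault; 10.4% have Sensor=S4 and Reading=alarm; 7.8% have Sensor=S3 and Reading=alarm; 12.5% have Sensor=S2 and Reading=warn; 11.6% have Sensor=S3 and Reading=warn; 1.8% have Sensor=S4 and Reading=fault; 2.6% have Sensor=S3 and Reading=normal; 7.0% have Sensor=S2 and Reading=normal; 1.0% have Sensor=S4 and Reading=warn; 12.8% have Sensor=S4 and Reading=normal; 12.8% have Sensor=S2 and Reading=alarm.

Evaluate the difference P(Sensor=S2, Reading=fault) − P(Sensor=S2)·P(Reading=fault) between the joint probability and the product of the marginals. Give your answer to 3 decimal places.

P(Sensor=S2) = 0.070 + 0.125 + 0.128 + 0.063 = 0.386.
P(Reading=fault) = 0.063 + 0.134 + 0.018 = 0.215.
P(Sensor=S2, Reading=fault) − P(Sensor=S2)P(Reading=fault) = 0.063 − 0.386×0.215 = -0.020.

-0.020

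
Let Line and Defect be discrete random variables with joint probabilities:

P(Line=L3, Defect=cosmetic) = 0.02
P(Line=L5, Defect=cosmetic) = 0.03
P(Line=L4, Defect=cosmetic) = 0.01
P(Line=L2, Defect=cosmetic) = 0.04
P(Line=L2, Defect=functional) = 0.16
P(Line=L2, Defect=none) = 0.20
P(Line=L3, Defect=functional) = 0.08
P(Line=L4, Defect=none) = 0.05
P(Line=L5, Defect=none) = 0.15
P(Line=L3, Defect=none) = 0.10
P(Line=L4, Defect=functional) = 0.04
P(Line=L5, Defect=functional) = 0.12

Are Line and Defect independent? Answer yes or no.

yes

Every cell satisfies P(Line,Defect) = P(Line)·P(Defect). For instance P(Line=L2) = 0.40, P(Defect=cosmetic) = 0.10, and 0.40×0.10 = 0.04 matches the joint entry. So Line and Defect are independent.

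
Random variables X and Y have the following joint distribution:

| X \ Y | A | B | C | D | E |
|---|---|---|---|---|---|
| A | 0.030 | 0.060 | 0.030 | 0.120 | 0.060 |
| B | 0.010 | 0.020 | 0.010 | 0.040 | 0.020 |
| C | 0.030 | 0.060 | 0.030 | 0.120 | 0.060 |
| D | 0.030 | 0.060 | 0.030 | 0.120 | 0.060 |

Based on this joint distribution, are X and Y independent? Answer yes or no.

Every cell satisfies P(X,Y) = P(X)·P(Y). For instance P(X=C) = 0.300, P(Y=A) = 0.100, and 0.300×0.100 = 0.030 matches the joint entry. So X and Y are independent.

yes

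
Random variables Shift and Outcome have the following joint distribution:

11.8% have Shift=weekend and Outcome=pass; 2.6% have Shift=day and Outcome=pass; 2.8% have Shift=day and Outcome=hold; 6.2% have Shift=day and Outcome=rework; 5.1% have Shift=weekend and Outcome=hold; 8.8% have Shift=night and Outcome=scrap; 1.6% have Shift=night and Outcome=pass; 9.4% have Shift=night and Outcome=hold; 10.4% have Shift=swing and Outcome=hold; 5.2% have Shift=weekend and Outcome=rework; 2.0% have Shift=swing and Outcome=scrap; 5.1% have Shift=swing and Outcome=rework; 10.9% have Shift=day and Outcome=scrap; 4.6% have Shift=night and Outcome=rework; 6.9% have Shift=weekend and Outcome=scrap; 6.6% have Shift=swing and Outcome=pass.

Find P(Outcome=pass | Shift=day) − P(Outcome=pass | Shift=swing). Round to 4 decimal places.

P(Shift=day) = 0.026 + 0.062 + 0.109 + 0.028 = 0.225; P(Outcome=pass | Shift=day) = 0.026/0.225 = 0.11556.
P(Shift=swing) = 0.066 + 0.051 + 0.020 + 0.104 = 0.241; P(Outcome=pass | Shift=swing) = 0.066/0.241 = 0.27386.
Difference = -0.1583.

-0.1583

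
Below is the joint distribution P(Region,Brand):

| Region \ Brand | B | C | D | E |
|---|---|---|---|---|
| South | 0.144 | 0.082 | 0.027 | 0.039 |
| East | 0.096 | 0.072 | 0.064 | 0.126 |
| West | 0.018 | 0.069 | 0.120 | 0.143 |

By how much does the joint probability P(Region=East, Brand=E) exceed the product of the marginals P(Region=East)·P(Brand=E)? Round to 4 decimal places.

0.0157

P(Region=East) = 0.096 + 0.072 + 0.064 + 0.126 = 0.358.
P(Brand=E) = 0.039 + 0.126 + 0.143 = 0.308.
P(Region=East, Brand=E) − P(Region=East)P(Brand=E) = 0.126 − 0.358×0.308 = 0.0157.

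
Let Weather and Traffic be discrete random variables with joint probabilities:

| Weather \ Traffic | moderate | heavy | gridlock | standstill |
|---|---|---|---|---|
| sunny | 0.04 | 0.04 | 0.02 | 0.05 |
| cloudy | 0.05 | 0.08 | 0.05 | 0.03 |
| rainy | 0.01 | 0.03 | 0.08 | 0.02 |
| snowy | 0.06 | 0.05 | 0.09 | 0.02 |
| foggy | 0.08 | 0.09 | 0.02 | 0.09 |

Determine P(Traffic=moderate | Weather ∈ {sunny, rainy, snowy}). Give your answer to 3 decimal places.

P(Weather=sunny) = 0.04 + 0.04 + 0.02 + 0.05 = 0.15.
P(Weather=rainy) = 0.01 + 0.03 + 0.08 + 0.02 = 0.14.
P(Weather=snowy) = 0.06 + 0.05 + 0.09 + 0.02 = 0.22.
P(Weather ∈ {sunny, rainy, snowy}) = 0.15 + 0.14 + 0.22 = 0.51; P(Traffic=moderate, Weather ∈ {sunny, rainy, snowy}) = 0.04 + 0.01 + 0.06 = 0.11.
P(Traffic=moderate | Weather ∈ {sunny, rainy, snowy}) = 0.11/0.51 = 0.216.

0.216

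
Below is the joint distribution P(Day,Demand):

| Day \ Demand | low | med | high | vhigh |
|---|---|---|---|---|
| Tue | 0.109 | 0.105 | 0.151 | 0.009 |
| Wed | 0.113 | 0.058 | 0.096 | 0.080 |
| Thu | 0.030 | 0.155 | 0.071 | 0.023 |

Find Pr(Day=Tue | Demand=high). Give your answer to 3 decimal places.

0.475

P(Demand=high) = 0.151 + 0.096 + 0.071 = 0.318.
P(Day=Tue | Demand=high) = 0.151/0.318 = 0.475.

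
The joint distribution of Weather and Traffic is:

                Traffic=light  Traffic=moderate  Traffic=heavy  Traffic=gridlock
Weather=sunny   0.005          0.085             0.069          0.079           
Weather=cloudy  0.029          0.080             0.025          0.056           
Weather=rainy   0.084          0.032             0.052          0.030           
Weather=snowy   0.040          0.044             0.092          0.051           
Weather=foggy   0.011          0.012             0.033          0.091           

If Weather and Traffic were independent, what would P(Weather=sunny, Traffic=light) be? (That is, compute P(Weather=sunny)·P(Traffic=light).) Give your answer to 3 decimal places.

P(Weather=sunny) = 0.005 + 0.085 + 0.069 + 0.079 = 0.238.
P(Traffic=light) = 0.005 + 0.029 + 0.084 + 0.040 + 0.011 = 0.169.
Product: 0.238 × 0.169 = 0.040.

0.040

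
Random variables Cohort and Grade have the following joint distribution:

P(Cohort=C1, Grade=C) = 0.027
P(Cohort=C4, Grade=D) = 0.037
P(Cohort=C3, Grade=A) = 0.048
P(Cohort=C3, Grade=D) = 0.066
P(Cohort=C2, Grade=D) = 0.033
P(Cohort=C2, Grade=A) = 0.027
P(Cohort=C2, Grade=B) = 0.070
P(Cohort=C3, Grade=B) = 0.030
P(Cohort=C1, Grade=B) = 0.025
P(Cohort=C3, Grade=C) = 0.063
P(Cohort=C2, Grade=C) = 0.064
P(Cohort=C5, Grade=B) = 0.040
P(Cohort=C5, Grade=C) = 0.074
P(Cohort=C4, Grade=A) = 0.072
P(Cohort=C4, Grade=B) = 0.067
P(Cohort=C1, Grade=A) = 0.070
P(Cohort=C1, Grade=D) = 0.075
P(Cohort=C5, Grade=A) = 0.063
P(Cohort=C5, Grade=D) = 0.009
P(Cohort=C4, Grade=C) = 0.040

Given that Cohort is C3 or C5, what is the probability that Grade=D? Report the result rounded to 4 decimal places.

P(Cohort=C3) = 0.048 + 0.030 + 0.063 + 0.066 = 0.207.
P(Cohort=C5) = 0.063 + 0.040 + 0.074 + 0.009 = 0.186.
P(Cohort ∈ {C3, C5}) = 0.207 + 0.186 = 0.393; P(Grade=D, Cohort ∈ {C3, C5}) = 0.066 + 0.009 = 0.075.
P(Grade=D | Cohort ∈ {C3, C5}) = 0.075/0.393 = 0.1908.

0.1908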